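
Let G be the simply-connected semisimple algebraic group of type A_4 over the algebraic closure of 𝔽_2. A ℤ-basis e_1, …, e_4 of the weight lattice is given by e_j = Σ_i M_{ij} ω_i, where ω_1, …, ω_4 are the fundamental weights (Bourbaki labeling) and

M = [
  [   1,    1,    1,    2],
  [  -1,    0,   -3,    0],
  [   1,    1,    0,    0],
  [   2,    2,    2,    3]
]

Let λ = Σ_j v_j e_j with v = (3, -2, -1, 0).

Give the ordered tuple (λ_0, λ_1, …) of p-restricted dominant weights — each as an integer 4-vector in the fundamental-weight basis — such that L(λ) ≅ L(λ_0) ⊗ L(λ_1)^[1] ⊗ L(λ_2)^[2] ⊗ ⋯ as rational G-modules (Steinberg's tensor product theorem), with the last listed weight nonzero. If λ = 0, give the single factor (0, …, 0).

In the fundamental-weight basis, λ has coordinates c = M·v (v = (3, -2, -1, 0)):
  c_1 = 1·3 + (1)·(-2) + (1)·(-1) + 2·0 = 0
  c_2 = (-1)·(3) + (0)·(-2) + (-3)·(-1) + 0·0 = 0
  c_3 = 1·3 + (1)·(-2) + (0)·(-1) + 0·0 = 1
  c_4 = 2·3 + (2)·(-2) + (2)·(-1) + 3·0 = 0
Base-2 expansion of each c_i:
  c_1 = 0
  c_2 = 0
  c_3 = 1 = 1·2^0
  c_4 = 0
Factor λ_0 = (0, 0, 1, 0)

((0, 0, 1, 0),)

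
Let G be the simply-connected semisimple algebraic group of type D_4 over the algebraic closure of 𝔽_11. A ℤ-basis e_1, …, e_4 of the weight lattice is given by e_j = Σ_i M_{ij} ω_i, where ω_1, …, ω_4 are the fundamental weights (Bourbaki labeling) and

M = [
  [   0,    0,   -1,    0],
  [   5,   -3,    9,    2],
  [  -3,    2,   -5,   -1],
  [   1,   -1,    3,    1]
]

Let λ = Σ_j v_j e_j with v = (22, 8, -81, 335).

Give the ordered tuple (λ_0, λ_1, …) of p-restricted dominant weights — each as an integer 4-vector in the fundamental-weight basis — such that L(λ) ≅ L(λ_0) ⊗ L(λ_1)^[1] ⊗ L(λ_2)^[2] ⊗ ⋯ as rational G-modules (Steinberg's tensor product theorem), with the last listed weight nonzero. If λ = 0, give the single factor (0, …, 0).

ω-coordinates c = M·v, v = (22, 8, -81, 335):
  c_1 = 0*22 + 0*8 + -1*-81 + 0*335 = 81
  c_2 = 5*22 + -3*8 + 9*-81 + 2*335 = 27
  c_3 = -3*22 + 2*8 + -5*-81 + -1*335 = 20
  c_4 = 1*22 + -1*8 + 3*-81 + 1*335 = 106
Base-11 expansion of each c_i:
  c_1 = 81 = 4·11^0 + 7·11^1
  c_2 = 27 = 5·11^0 + 2·11^1
  c_3 = 20 = 9·11^0 + 1·11^1
  c_4 = 106 = 7·11^0 + 9·11^1
Factor λ_0 = (4, 5, 9, 7)
Factor λ_1 = (7, 2, 1, 9)

((4, 5, 9, 7), (7, 2, 1, 9))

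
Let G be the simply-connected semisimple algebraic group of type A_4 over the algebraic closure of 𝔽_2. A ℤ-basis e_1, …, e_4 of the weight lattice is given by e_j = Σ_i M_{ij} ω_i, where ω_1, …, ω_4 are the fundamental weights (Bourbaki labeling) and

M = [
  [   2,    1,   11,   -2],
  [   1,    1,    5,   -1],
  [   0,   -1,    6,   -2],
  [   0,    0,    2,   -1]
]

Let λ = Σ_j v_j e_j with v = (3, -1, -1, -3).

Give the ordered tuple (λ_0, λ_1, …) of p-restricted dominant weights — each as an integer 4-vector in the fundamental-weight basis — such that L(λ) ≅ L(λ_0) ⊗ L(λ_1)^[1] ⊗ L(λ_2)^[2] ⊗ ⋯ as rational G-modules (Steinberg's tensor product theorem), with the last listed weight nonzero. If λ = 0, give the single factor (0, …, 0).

((0, 0, 1, 1),)

ω-coordinates c = M·v, v = (3, -1, -1, -3):
  c_1 = 2·3 + (1)·(-1) + (11)·(-1) + (-2)·(-3) = 0
  c_2 = 1·3 + (1)·(-1) + (5)·(-1) + (-1)·(-3) = 0
  c_3 = 0·3 + (-1)·(-1) + (6)·(-1) + (-2)·(-3) = 1
  c_4 = 0·3 + (0)·(-1) + (2)·(-1) + (-1)·(-3) = 1
Expand coordinatewise in base 2:
  c_1 = 0
  c_2 = 0
  c_3 = 1 = 1·2^0
  c_4 = 1 = 1·2^0
p-restricted factor λ_0 = (0, 0, 1, 1)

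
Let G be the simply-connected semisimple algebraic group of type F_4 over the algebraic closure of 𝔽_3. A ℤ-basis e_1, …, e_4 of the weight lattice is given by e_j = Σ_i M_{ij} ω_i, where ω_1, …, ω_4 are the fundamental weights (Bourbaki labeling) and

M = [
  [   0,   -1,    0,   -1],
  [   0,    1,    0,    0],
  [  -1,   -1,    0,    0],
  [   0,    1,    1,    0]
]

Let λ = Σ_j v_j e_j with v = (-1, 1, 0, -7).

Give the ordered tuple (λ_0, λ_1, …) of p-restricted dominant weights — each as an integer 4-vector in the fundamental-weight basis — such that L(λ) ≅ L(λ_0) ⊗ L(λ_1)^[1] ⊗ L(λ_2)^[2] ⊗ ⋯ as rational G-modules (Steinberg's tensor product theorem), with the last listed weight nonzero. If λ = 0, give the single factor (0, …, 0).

((0, 1, 0, 1), (2, 0, 0, 0))

Converting to the ω-basis (c_i = row i of M dotted with v = (-1, 1, 0, -7)):
  c_1 = (0)·(-1) + (-1)·(1) + 0·0 + (-1)·(-7) = 6
  c_2 = (0)·(-1) + 1·1 + 0·0 + (0)·(-7) = 1
  c_3 = (-1)·(-1) + (-1)·(1) + 0·0 + (0)·(-7) = 0
  c_4 = (0)·(-1) + 1·1 + 1·0 + (0)·(-7) = 1
p = 3; digits c_i = Σ_j d_{ij}·3^j, 0 ≤ d_{ij} < 3:
  c_1 = 6 = 0·3^0 + 2·3^1
  c_2 = 1 = 1·3^0
  c_3 = 0
  c_4 = 1 = 1·3^0
Factor λ_0 = (0, 1, 0, 1)
Factor λ_1 = (2, 0, 0, 0)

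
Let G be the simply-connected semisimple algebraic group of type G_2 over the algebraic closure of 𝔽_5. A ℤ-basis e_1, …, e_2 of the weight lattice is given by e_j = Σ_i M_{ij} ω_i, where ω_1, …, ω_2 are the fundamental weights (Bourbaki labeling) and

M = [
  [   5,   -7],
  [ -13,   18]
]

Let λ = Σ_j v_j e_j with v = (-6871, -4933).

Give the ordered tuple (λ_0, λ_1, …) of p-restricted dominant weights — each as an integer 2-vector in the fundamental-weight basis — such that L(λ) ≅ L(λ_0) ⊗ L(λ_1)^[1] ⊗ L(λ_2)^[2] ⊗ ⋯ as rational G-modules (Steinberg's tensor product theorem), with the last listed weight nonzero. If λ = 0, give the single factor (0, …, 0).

Compute c_i = Σ_j M_{ij} v_j with v = (-6871, -4933):
  c_1 = (5)·(-6871) + (-7)·(-4933) = 176
  c_2 = (-13)·(-6871) + (18)·(-4933) = 529
Writing each c_i in base p = 5:
  c_1 = 176 = 1·5^0 + 0·5^1 + 2·5^2 + 1·5^3
  c_2 = 529 = 4·5^0 + 0·5^1 + 1·5^2 + 4·5^3
λ_0 = (1, 4)
λ_1 = (0, 0)
λ_2 = (2, 1)
λ_3 = (1, 4)

((1, 4), (0, 0), (2, 1), (1, 4))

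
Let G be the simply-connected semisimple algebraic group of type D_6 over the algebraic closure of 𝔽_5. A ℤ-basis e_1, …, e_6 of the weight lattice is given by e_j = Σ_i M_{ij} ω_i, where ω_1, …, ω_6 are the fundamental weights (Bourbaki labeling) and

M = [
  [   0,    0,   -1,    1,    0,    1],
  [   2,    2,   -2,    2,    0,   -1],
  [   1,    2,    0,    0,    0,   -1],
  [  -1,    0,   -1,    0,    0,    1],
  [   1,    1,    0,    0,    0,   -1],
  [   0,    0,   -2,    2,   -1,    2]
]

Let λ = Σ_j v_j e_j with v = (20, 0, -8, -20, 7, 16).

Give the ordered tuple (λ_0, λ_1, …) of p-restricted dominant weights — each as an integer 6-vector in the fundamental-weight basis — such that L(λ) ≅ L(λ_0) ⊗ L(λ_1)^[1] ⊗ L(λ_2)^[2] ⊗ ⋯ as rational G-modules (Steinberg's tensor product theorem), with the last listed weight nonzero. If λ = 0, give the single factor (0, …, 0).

((4, 0, 4, 4, 4, 1),)

Compute c_i = Σ_j M_{ij} v_j with v = (20, 0, -8, -20, 7, 16):
  c_1 = 0·20 + 0·0 + (-1)·(-8) + (1)·(-20) + 0·7 + 1·16 = 4
  c_2 = 2·20 + 2·0 + (-2)·(-8) + (2)·(-20) + 0·7 + (-1)·(16) = 0
  c_3 = 1·20 + 2·0 + (0)·(-8) + (0)·(-20) + 0·7 + (-1)·(16) = 4
  c_4 = (-1)·(20) + 0·0 + (-1)·(-8) + (0)·(-20) + 0·7 + 1·16 = 4
  c_5 = 1·20 + 1·0 + (0)·(-8) + (0)·(-20) + 0·7 + (-1)·(16) = 4
  c_6 = 0·20 + 0·0 + (-2)·(-8) + (2)·(-20) + (-1)·(7) + 2·16 = 1
Writing each c_i in base p = 5:
  c_1 = 4 = 4·5^0
  c_2 = 0
  c_3 = 4 = 4·5^0
  c_4 = 4 = 4·5^0
  c_5 = 4 = 4·5^0
  c_6 = 1 = 1·5^0
λ_0 = (4, 0, 4, 4, 4, 1)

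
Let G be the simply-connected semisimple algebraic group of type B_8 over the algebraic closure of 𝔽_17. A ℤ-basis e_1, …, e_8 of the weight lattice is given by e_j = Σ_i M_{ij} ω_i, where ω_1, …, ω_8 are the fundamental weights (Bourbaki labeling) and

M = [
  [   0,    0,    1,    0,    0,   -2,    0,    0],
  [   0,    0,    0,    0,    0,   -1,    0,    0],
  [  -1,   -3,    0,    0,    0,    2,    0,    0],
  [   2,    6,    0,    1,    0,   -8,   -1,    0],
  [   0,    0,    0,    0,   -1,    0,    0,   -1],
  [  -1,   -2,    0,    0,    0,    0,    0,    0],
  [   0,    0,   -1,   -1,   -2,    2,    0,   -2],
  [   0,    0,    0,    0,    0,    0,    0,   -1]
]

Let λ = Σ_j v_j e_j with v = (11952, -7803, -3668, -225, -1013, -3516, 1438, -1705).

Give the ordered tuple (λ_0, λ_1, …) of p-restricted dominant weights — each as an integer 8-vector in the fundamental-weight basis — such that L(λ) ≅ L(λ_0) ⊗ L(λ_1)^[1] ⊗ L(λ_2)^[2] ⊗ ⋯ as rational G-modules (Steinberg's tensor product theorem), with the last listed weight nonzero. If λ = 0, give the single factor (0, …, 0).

Change of basis e → ω: c = M·v where v = (11952, -7803, -3668, -225, -1013, -3516, 1438, -1705):
  c_1 = 0·11952 + (0)·(-7803) + (1)·(-3668) + (0)·(-225) + (0)·(-1013) + (-2)·(-3516) + 0·1438 + (0)·(-1705) = 3364
  c_2 = 0·11952 + (0)·(-7803) + (0)·(-3668) + (0)·(-225) + (0)·(-1013) + (-1)·(-3516) + 0·1438 + (0)·(-1705) = 3516
  c_3 = (-1)·(11952) + (-3)·(-7803) + (0)·(-3668) + (0)·(-225) + (0)·(-1013) + (2)·(-3516) + 0·1438 + (0)·(-1705) = 4425
  c_4 = 2·11952 + (6)·(-7803) + (0)·(-3668) + (1)·(-225) + (0)·(-1013) + (-8)·(-3516) + (-1)·(1438) + (0)·(-1705) = 3551
  c_5 = 0·11952 + (0)·(-7803) + (0)·(-3668) + (0)·(-225) + (-1)·(-1013) + (0)·(-3516) + 0·1438 + (-1)·(-1705) = 2718
  c_6 = (-1)·(11952) + (-2)·(-7803) + (0)·(-3668) + (0)·(-225) + (0)·(-1013) + (0)·(-3516) + 0·1438 + (0)·(-1705) = 3654
  c_7 = 0·11952 + (0)·(-7803) + (-1)·(-3668) + (-1)·(-225) + (-2)·(-1013) + (2)·(-3516) + 0·1438 + (-2)·(-1705) = 2297
  c_8 = 0·11952 + (0)·(-7803) + (0)·(-3668) + (0)·(-225) + (0)·(-1013) + (0)·(-3516) + 0·1438 + (-1)·(-1705) = 1705
Base-17 expansion of each c_i:
  c_1 = 3364 = 15·17^0 + 10·17^1 + 11·17^2
  c_2 = 3516 = 14·17^0 + 2·17^1 + 12·17^2
  c_3 = 4425 = 5·17^0 + 5·17^1 + 15·17^2
  c_4 = 3551 = 15·17^0 + 4·17^1 + 12·17^2
  c_5 = 2718 = 15·17^0 + 6·17^1 + 9·17^2
  c_6 = 3654 = 16·17^0 + 10·17^1 + 12·17^2
  c_7 = 2297 = 2·17^0 + 16·17^1 + 7·17^2
  c_8 = 1705 = 5·17^0 + 15·17^1 + 5·17^2
p-restricted factor λ_0 = (15, 14, 5, 15, 15, 16, 2, 5)
p-restricted factor λ_1 = (10, 2, 5, 4, 6, 10, 16, 15)
p-restricted factor λ_2 = (11, 12, 15, 12, 9, 12, 7, 5)

((15, 14, 5, 15, 15, 16, 2, 5), (10, 2, 5, 4, 6, 10, 16, 15), (11, 12, 15, 12, 9, 12, 7, 5))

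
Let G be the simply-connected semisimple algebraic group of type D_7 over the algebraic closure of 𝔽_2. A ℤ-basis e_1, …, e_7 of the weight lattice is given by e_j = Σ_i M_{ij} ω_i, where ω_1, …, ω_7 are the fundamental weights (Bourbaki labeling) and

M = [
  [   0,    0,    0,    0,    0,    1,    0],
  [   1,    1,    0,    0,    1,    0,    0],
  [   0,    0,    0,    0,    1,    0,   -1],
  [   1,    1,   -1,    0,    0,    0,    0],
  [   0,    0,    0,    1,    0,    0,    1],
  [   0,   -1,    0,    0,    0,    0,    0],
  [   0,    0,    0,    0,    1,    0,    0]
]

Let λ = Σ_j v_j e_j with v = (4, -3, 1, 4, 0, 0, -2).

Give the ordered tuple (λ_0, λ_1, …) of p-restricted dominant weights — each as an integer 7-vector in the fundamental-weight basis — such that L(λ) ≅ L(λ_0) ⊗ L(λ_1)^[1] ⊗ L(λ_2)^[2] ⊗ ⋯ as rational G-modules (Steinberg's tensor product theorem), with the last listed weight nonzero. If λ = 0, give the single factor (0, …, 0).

Change of basis e → ω: c = M·v where v = (4, -3, 1, 4, 0, 0, -2):
  c_1 = 0*4 + 0*-3 + 0*1 + 0*4 + 0*0 + 1*0 + 0*-2 = 0
  c_2 = 1*4 + 1*-3 + 0*1 + 0*4 + 1*0 + 0*0 + 0*-2 = 1
  c_3 = 0*4 + 0*-3 + 0*1 + 0*4 + 1*0 + 0*0 + -1*-2 = 2
  c_4 = 1*4 + 1*-3 + -1*1 + 0*4 + 0*0 + 0*0 + 0*-2 = 0
  c_5 = 0*4 + 0*-3 + 0*1 + 1*4 + 0*0 + 0*0 + 1*-2 = 2
  c_6 = 0*4 + -1*-3 + 0*1 + 0*4 + 0*0 + 0*0 + 0*-2 = 3
  c_7 = 0*4 + 0*-3 + 0*1 + 0*4 + 1*0 + 0*0 + 0*-2 = 0
Expand coordinatewise in base 2:
  c_1 = 0
  c_2 = 1 = 1·2^0
  c_3 = 2 = 0·2^0 + 1·2^1
  c_4 = 0
  c_5 = 2 = 0·2^0 + 1·2^1
  c_6 = 3 = 1·2^0 + 1·2^1
  c_7 = 0
Factor λ_0 = (0, 1, 0, 0, 0, 1, 0)
Factor λ_1 = (0, 0, 1, 0, 1, 1, 0)

((0, 1, 0, 0, 0, 1, 0), (0, 0, 1, 0, 1, 1, 0))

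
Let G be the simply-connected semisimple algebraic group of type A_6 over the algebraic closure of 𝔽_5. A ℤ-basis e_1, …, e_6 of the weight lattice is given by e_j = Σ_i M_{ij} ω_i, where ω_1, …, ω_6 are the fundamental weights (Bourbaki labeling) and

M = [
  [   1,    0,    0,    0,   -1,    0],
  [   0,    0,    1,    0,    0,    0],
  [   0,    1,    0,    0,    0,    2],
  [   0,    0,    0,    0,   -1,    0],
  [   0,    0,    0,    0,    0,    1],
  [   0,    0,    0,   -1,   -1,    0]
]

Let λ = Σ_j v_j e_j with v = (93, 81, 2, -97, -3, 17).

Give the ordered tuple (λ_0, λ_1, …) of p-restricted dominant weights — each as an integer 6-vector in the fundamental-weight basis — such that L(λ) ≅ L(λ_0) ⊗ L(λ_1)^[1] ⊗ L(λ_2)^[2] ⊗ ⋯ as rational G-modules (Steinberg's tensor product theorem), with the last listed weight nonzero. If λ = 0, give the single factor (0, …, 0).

((1, 2, 0, 3, 2, 0), (4, 0, 3, 0, 3, 0), (3, 0, 4, 0, 0, 4))

In the fundamental-weight basis, λ has coordinates c = M·v (v = (93, 81, 2, -97, -3, 17)):
  c_1 = (1)·(93) + (0)·(81) + (0)·(2) + (0)·(-97) + (-1)·(-3) + (0)·(17) = 96
  c_2 = (0)·(93) + (0)·(81) + (1)·(2) + (0)·(-97) + (0)·(-3) + (0)·(17) = 2
  c_3 = (0)·(93) + (1)·(81) + (0)·(2) + (0)·(-97) + (0)·(-3) + (2)·(17) = 115
  c_4 = (0)·(93) + (0)·(81) + (0)·(2) + (0)·(-97) + (-1)·(-3) + (0)·(17) = 3
  c_5 = (0)·(93) + (0)·(81) + (0)·(2) + (0)·(-97) + (0)·(-3) + (1)·(17) = 17
  c_6 = (0)·(93) + (0)·(81) + (0)·(2) + (-1)·(-97) + (-1)·(-3) + (0)·(17) = 100
Base-5 expansion of each c_i:
  c_1 = 96 = 1·5^0 + 4·5^1 + 3·5^2
  c_2 = 2 = 2·5^0
  c_3 = 115 = 0·5^0 + 3·5^1 + 4·5^2
  c_4 = 3 = 3·5^0
  c_5 = 17 = 2·5^0 + 3·5^1
  c_6 = 100 = 0·5^0 + 0·5^1 + 4·5^2
Factor λ_0 = (1, 2, 0, 3, 2, 0)
Factor λ_1 = (4, 0, 3, 0, 3, 0)
Factor λ_2 = (3, 0, 4, 0, 0, 4)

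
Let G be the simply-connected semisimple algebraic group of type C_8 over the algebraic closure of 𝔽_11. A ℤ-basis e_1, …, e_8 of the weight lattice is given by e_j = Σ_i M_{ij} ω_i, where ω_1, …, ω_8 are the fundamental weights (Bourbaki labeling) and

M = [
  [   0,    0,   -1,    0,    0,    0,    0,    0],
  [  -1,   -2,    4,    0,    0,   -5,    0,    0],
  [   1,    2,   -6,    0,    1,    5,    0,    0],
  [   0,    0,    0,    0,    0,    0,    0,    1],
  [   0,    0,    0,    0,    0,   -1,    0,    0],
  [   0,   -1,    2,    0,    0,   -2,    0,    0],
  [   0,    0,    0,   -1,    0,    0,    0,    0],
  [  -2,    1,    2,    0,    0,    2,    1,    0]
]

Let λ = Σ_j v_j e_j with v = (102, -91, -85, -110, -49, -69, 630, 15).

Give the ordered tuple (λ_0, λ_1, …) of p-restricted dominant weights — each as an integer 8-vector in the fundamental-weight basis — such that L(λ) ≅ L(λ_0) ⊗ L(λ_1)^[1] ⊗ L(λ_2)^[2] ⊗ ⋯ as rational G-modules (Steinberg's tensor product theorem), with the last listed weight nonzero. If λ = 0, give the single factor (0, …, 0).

Compute c_i = Σ_j M_{ij} v_j with v = (102, -91, -85, -110, -49, -69, 630, 15):
  c_1 = (0)·(102) + (0)·(-91) + (-1)·(-85) + (0)·(-110) + (0)·(-49) + (0)·(-69) + (0)·(630) + (0)·(15) = 85
  c_2 = (-1)·(102) + (-2)·(-91) + (4)·(-85) + (0)·(-110) + (0)·(-49) + (-5)·(-69) + (0)·(630) + (0)·(15) = 85
  c_3 = (1)·(102) + (2)·(-91) + (-6)·(-85) + (0)·(-110) + (1)·(-49) + (5)·(-69) + (0)·(630) + (0)·(15) = 36
  c_4 = (0)·(102) + (0)·(-91) + (0)·(-85) + (0)·(-110) + (0)·(-49) + (0)·(-69) + (0)·(630) + (1)·(15) = 15
  c_5 = (0)·(102) + (0)·(-91) + (0)·(-85) + (0)·(-110) + (0)·(-49) + (-1)·(-69) + (0)·(630) + (0)·(15) = 69
  c_6 = (0)·(102) + (-1)·(-91) + (2)·(-85) + (0)·(-110) + (0)·(-49) + (-2)·(-69) + (0)·(630) + (0)·(15) = 59
  c_7 = (0)·(102) + (0)·(-91) + (0)·(-85) + (-1)·(-110) + (0)·(-49) + (0)·(-69) + (0)·(630) + (0)·(15) = 110
  c_8 = (-2)·(102) + (1)·(-91) + (2)·(-85) + (0)·(-110) + (0)·(-49) + (2)·(-69) + (1)·(630) + (0)·(15) = 27
Writing each c_i in base p = 11:
  c_1 = 85 = 8·11^0 + 7·11^1
  c_2 = 85 = 8·11^0 + 7·11^1
  c_3 = 36 = 3·11^0 + 3·11^1
  c_4 = 15 = 4·11^0 + 1·11^1
  c_5 = 69 = 3·11^0 + 6·11^1
  c_6 = 59 = 4·11^0 + 5·11^1
  c_7 = 110 = 0·11^0 + 10·11^1
  c_8 = 27 = 5·11^0 + 2·11^1
Factor λ_0 = (8, 8, 3, 4, 3, 4, 0, 5)
Factor λ_1 = (7, 7, 3, 1, 6, 5, 10, 2)

((8, 8, 3, 4, 3, 4, 0, 5), (7, 7, 3, 1, 6, 5, 10, 2))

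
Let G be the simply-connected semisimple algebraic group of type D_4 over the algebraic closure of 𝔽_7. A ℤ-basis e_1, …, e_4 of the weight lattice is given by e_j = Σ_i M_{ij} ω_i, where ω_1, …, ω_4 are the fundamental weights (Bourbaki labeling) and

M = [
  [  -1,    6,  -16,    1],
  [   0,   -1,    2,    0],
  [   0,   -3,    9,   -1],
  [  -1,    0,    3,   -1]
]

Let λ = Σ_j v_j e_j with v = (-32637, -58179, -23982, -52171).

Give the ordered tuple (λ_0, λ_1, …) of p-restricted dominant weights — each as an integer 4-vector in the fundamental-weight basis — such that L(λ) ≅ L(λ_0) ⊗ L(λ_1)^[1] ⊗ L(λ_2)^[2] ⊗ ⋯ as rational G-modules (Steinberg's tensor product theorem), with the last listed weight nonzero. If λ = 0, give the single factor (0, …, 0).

((5, 2, 6, 3), (1, 3, 5, 3), (0, 5, 4, 3), (2, 1, 3, 2), (6, 4, 4, 5))

Converting to the ω-basis (c_i = row i of M dotted with v = (-32637, -58179, -23982, -52171)):
  c_1 = -1*-32637 + 6*-58179 + -16*-23982 + 1*-52171 = 15104
  c_2 = 0*-32637 + -1*-58179 + 2*-23982 + 0*-52171 = 10215
  c_3 = 0*-32637 + -3*-58179 + 9*-23982 + -1*-52171 = 10870
  c_4 = -1*-32637 + 0*-58179 + 3*-23982 + -1*-52171 = 12862
Base-7 expansion of each c_i:
  c_1 = 15104 = 5·7^0 + 1·7^1 + 0·7^2 + 2·7^3 + 6·7^4
  c_2 = 10215 = 2·7^0 + 3·7^1 + 5·7^2 + 1·7^3 + 4·7^4
  c_3 = 10870 = 6·7^0 + 5·7^1 + 4·7^2 + 3·7^3 + 4·7^4
  c_4 = 12862 = 3·7^0 + 3·7^1 + 3·7^2 + 2·7^3 + 5·7^4
p-restricted factor λ_0 = (5, 2, 6, 3)
p-restricted factor λ_1 = (1, 3, 5, 3)
p-restricted factor λ_2 = (0, 5, 4, 3)
p-restricted factor λ_3 = (2, 1, 3, 2)
p-restricted factor λ_4 = (6, 4, 4, 5)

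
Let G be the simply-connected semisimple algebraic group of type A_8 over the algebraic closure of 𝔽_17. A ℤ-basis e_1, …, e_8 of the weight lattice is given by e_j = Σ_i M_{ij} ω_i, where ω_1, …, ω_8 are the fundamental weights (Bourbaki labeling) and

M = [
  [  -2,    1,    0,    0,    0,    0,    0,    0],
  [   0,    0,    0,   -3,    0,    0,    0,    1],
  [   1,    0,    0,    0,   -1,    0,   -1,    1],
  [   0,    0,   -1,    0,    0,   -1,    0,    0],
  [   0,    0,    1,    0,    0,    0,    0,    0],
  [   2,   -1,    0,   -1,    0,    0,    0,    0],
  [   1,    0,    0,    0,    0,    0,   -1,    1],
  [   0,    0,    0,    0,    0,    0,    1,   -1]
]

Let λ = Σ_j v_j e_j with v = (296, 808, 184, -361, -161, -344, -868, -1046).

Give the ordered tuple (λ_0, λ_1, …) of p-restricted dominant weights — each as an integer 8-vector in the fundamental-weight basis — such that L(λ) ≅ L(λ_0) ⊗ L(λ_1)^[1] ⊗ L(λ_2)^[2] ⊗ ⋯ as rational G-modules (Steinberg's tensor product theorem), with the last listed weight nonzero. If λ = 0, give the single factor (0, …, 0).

Change of basis e → ω: c = M·v where v = (296, 808, 184, -361, -161, -344, -868, -1046):
  c_1 = -2*296 + 1*808 + 0*184 + 0*-361 + 0*-161 + 0*-344 + 0*-868 + 0*-1046 = 216
  c_2 = 0*296 + 0*808 + 0*184 + -3*-361 + 0*-161 + 0*-344 + 0*-868 + 1*-1046 = 37
  c_3 = 1*296 + 0*808 + 0*184 + 0*-361 + -1*-161 + 0*-344 + -1*-868 + 1*-1046 = 279
  c_4 = 0*296 + 0*808 + -1*184 + 0*-361 + 0*-161 + -1*-344 + 0*-868 + 0*-1046 = 160
  c_5 = 0*296 + 0*808 + 1*184 + 0*-361 + 0*-161 + 0*-344 + 0*-868 + 0*-1046 = 184
  c_6 = 2*296 + -1*808 + 0*184 + -1*-361 + 0*-161 + 0*-344 + 0*-868 + 0*-1046 = 145
  c_7 = 1*296 + 0*808 + 0*184 + 0*-361 + 0*-161 + 0*-344 + -1*-868 + 1*-1046 = 118
  c_8 = 0*296 + 0*808 + 0*184 + 0*-361 + 0*-161 + 0*-344 + 1*-868 + -1*-1046 = 178
p = 17; digits c_i = Σ_j d_{ij}·17^j, 0 ≤ d_{ij} < 17:
  c_1 = 216 = 12·17^0 + 12·17^1
  c_2 = 37 = 3·17^0 + 2·17^1
  c_3 = 279 = 7·17^0 + 16·17^1
  c_4 = 160 = 7·17^0 + 9·17^1
  c_5 = 184 = 14·17^0 + 10·17^1
  c_6 = 145 = 9·17^0 + 8·17^1
  c_7 = 118 = 16·17^0 + 6·17^1
  c_8 = 178 = 8·17^0 + 10·17^1
Factor λ_0 = (12, 3, 7, 7, 14, 9, 16, 8)
Factor λ_1 = (12, 2, 16, 9, 10, 8, 6, 10)

((12, 3, 7, 7, 14, 9, 16, 8), (12, 2, 16, 9, 10, 8, 6, 10))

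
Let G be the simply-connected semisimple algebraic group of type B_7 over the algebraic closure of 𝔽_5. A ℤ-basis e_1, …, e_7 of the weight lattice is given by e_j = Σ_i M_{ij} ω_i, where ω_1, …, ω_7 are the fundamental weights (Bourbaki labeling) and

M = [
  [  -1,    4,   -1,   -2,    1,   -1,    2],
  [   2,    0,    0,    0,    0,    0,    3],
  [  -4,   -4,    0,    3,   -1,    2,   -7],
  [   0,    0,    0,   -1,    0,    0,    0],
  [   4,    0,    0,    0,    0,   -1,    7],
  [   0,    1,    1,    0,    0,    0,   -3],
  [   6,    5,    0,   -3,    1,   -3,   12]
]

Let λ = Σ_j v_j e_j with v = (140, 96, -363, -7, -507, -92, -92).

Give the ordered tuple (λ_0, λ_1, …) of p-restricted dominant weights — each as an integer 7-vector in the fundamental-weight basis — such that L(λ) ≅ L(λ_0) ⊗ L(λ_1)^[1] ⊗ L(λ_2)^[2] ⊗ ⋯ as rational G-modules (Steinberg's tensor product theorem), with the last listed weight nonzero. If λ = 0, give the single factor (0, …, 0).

In the fundamental-weight basis, λ has coordinates c = M·v (v = (140, 96, -363, -7, -507, -92, -92)):
  c_1 = (-1)·(140) + (4)·(96) + (-1)·(-363) + (-2)·(-7) + (1)·(-507) + (-1)·(-92) + (2)·(-92) = 22
  c_2 = (2)·(140) + (0)·(96) + (0)·(-363) + (0)·(-7) + (0)·(-507) + (0)·(-92) + (3)·(-92) = 4
  c_3 = (-4)·(140) + (-4)·(96) + (0)·(-363) + (3)·(-7) + (-1)·(-507) + (2)·(-92) + (-7)·(-92) = 2
  c_4 = (0)·(140) + (0)·(96) + (0)·(-363) + (-1)·(-7) + (0)·(-507) + (0)·(-92) + (0)·(-92) = 7
  c_5 = (4)·(140) + (0)·(96) + (0)·(-363) + (0)·(-7) + (0)·(-507) + (-1)·(-92) + (7)·(-92) = 8
  c_6 = (0)·(140) + (1)·(96) + (1)·(-363) + (0)·(-7) + (0)·(-507) + (0)·(-92) + (-3)·(-92) = 9
  c_7 = (6)·(140) + (5)·(96) + (0)·(-363) + (-3)·(-7) + (1)·(-507) + (-3)·(-92) + (12)·(-92) = 6
Expand coordinatewise in base 5:
  c_1 = 22 = 2·5^0 + 4·5^1
  c_2 = 4 = 4·5^0
  c_3 = 2 = 2·5^0
  c_4 = 7 = 2·5^0 + 1·5^1
  c_5 = 8 = 3·5^0 + 1·5^1
  c_6 = 9 = 4·5^0 + 1·5^1
  c_7 = 6 = 1·5^0 + 1·5^1
p-restricted factor λ_0 = (2, 4, 2, 2, 3, 4, 1)
p-restricted factor λ_1 = (4, 0, 0, 1, 1, 1, 1)

((2, 4, 2, 2, 3, 4, 1), (4, 0, 0, 1, 1, 1, 1))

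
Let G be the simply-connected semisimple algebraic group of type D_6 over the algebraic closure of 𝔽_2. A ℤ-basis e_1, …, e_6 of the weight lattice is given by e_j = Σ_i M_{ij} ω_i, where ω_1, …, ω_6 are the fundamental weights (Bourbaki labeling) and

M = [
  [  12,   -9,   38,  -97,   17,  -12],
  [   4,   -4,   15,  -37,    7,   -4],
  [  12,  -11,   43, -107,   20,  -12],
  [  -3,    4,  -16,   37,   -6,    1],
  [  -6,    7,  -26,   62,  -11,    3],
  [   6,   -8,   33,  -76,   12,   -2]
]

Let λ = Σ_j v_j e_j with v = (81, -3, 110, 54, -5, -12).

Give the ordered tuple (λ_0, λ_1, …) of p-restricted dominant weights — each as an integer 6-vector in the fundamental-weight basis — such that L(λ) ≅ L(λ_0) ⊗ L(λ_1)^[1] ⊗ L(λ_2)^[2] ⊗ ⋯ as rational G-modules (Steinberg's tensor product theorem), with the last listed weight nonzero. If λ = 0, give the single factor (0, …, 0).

Change of basis e → ω: c = M·v where v = (81, -3, 110, 54, -5, -12):
  c_1 = 12·81 + (-9)·(-3) + 38·110 + (-97)·(54) + (17)·(-5) + (-12)·(-12) = 0
  c_2 = 4·81 + (-4)·(-3) + 15·110 + (-37)·(54) + (7)·(-5) + (-4)·(-12) = 1
  c_3 = 12·81 + (-11)·(-3) + 43·110 + (-107)·(54) + (20)·(-5) + (-12)·(-12) = 1
  c_4 = (-3)·(81) + (4)·(-3) + (-16)·(110) + 37·54 + (-6)·(-5) + (1)·(-12) = 1
  c_5 = (-6)·(81) + (7)·(-3) + (-26)·(110) + 62·54 + (-11)·(-5) + (3)·(-12) = 0
  c_6 = 6·81 + (-8)·(-3) + 33·110 + (-76)·(54) + (12)·(-5) + (-2)·(-12) = 0
Writing each c_i in base p = 2:
  c_1 = 0
  c_2 = 1 = 1·2^0
  c_3 = 1 = 1·2^0
  c_4 = 1 = 1·2^0
  c_5 = 0
  c_6 = 0
λ_0 = (0, 1, 1, 1, 0, 0)

((0, 1, 1, 1, 0, 0),)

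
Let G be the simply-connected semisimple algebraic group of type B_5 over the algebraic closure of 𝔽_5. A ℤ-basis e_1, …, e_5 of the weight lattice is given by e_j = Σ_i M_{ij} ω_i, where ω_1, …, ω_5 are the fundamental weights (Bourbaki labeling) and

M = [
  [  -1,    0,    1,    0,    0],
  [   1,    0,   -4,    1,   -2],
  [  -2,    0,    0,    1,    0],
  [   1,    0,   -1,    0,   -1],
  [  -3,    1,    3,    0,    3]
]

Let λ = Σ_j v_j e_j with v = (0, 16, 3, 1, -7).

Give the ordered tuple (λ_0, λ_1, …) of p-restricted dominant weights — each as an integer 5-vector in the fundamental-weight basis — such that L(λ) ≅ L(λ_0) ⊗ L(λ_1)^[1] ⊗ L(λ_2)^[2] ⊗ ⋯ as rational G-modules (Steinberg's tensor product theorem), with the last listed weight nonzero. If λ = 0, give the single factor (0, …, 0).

((3, 3, 1, 4, 4),)

Converting to the ω-basis (c_i = row i of M dotted with v = (0, 16, 3, 1, -7)):
  c_1 = (-1)·(0) + 0·16 + 1·3 + 0·1 + (0)·(-7) = 3
  c_2 = 1·0 + 0·16 + (-4)·(3) + 1·1 + (-2)·(-7) = 3
  c_3 = (-2)·(0) + 0·16 + 0·3 + 1·1 + (0)·(-7) = 1
  c_4 = 1·0 + 0·16 + (-1)·(3) + 0·1 + (-1)·(-7) = 4
  c_5 = (-3)·(0) + 1·16 + 3·3 + 0·1 + (3)·(-7) = 4
Expand coordinatewise in base 5:
  c_1 = 3 = 3·5^0
  c_2 = 3 = 3·5^0
  c_3 = 1 = 1·5^0
  c_4 = 4 = 4·5^0
  c_5 = 4 = 4·5^0
Factor λ_0 = (3, 3, 1, 4, 4)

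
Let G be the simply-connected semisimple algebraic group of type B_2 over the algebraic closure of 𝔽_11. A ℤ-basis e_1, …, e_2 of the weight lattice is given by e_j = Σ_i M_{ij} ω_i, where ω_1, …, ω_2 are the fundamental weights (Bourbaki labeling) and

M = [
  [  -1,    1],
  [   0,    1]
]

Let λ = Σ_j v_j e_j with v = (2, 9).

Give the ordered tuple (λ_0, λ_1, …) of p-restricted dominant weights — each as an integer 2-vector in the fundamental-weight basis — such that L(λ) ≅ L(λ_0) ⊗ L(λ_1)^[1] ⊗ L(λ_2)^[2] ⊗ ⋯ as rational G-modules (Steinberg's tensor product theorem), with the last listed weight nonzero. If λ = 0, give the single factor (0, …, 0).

((7, 9),)

Change of basis e → ω: c = M·v where v = (2, 9):
  c_1 = -1*2 + 1*9 = 7
  c_2 = 0*2 + 1*9 = 9
Base-11 expansion of each c_i:
  c_1 = 7 = 7·11^0
  c_2 = 9 = 9·11^0
λ_0 = (7, 9)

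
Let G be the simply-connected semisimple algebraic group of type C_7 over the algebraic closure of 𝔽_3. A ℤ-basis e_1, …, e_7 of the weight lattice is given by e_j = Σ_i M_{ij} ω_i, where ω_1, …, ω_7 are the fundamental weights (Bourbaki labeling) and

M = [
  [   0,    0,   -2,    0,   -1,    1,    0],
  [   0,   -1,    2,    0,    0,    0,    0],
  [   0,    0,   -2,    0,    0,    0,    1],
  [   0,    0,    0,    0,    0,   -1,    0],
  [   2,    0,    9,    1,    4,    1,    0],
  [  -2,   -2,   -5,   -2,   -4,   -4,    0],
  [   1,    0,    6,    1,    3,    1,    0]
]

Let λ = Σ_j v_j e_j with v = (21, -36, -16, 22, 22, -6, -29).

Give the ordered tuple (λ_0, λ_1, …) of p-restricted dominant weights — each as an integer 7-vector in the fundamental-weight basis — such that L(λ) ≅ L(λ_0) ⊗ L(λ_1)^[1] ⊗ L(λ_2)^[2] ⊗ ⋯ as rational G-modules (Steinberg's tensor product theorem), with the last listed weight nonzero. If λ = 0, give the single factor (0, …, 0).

ω-coordinates c = M·v, v = (21, -36, -16, 22, 22, -6, -29):
  c_1 = 0*21 + 0*-36 + -2*-16 + 0*22 + -1*22 + 1*-6 + 0*-29 = 4
  c_2 = 0*21 + -1*-36 + 2*-16 + 0*22 + 0*22 + 0*-6 + 0*-29 = 4
  c_3 = 0*21 + 0*-36 + -2*-16 + 0*22 + 0*22 + 0*-6 + 1*-29 = 3
  c_4 = 0*21 + 0*-36 + 0*-16 + 0*22 + 0*22 + -1*-6 + 0*-29 = 6
  c_5 = 2*21 + 0*-36 + 9*-16 + 1*22 + 4*22 + 1*-6 + 0*-29 = 2
  c_6 = -2*21 + -2*-36 + -5*-16 + -2*22 + -4*22 + -4*-6 + 0*-29 = 2
  c_7 = 1*21 + 0*-36 + 6*-16 + 1*22 + 3*22 + 1*-6 + 0*-29 = 7
p = 3; digits c_i = Σ_j d_{ij}·3^j, 0 ≤ d_{ij} < 3:
  c_1 = 4 = 1·3^0 + 1·3^1
  c_2 = 4 = 1·3^0 + 1·3^1
  c_3 = 3 = 0·3^0 + 1·3^1
  c_4 = 6 = 0·3^0 + 2·3^1
  c_5 = 2 = 2·3^0
  c_6 = 2 = 2·3^0
  c_7 = 7 = 1·3^0 + 2·3^1
λ_0 = (1, 1, 0, 0, 2, 2, 1)
λ_1 = (1, 1, 1, 2, 0, 0, 2)

((1, 1, 0, 0, 2, 2, 1), (1, 1, 1, 2, 0, 0, 2))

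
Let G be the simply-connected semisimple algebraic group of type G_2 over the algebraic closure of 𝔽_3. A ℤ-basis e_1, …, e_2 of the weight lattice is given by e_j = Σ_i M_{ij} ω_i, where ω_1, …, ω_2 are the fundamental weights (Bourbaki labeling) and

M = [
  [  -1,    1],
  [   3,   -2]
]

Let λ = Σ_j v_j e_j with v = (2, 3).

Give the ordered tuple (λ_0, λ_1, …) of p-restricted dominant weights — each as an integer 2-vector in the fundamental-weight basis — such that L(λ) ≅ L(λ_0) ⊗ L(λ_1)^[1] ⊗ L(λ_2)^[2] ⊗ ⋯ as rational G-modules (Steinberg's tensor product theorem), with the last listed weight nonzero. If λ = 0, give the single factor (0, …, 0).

((1, 0),)

In the fundamental-weight basis, λ has coordinates c = M·v (v = (2, 3)):
  c_1 = (-1)·(2) + 1·3 = 1
  c_2 = 3·2 + (-2)·(3) = 0
p = 3; digits c_i = Σ_j d_{ij}·3^j, 0 ≤ d_{ij} < 3:
  c_1 = 1 = 1·3^0
  c_2 = 0
p-restricted factor λ_0 = (1, 0)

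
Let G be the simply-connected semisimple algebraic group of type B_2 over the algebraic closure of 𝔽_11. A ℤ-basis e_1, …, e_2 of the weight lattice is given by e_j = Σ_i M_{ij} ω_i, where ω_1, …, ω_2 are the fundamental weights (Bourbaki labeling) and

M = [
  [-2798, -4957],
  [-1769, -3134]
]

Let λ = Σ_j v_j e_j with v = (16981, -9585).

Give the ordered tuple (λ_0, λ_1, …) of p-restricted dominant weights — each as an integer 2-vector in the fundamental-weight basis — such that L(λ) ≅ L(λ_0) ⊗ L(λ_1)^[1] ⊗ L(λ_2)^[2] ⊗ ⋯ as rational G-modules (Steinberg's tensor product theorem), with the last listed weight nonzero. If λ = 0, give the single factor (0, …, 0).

((7, 1),)

Converting to the ω-basis (c_i = row i of M dotted with v = (16981, -9585)):
  c_1 = (-2798)·(16981) + (-4957)·(-9585) = 7
  c_2 = (-1769)·(16981) + (-3134)·(-9585) = 1
p = 11; digits c_i = Σ_j d_{ij}·11^j, 0 ≤ d_{ij} < 11:
  c_1 = 7 = 7·11^0
  c_2 = 1 = 1·11^0
p-restricted factor λ_0 = (7, 1)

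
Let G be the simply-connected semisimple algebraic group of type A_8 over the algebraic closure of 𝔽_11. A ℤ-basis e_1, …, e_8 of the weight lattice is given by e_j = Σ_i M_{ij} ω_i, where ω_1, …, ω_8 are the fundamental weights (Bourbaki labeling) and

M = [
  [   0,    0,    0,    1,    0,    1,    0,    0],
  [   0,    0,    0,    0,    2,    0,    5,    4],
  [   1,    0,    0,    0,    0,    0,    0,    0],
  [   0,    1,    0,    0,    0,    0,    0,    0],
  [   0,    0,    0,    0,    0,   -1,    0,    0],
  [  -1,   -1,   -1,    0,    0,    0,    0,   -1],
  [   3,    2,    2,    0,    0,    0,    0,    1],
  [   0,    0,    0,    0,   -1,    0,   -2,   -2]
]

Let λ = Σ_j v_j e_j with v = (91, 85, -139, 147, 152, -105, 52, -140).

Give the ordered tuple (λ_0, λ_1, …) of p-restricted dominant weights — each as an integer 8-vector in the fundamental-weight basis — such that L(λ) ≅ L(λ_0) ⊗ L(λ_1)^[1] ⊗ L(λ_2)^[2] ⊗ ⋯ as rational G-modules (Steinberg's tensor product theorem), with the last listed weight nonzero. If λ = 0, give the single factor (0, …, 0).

In the fundamental-weight basis, λ has coordinates c = M·v (v = (91, 85, -139, 147, 152, -105, 52, -140)):
  c_1 = (0)·(91) + (0)·(85) + (0)·(-139) + (1)·(147) + (0)·(152) + (1)·(-105) + (0)·(52) + (0)·(-140) = 42
  c_2 = (0)·(91) + (0)·(85) + (0)·(-139) + (0)·(147) + (2)·(152) + (0)·(-105) + (5)·(52) + (4)·(-140) = 4
  c_3 = (1)·(91) + (0)·(85) + (0)·(-139) + (0)·(147) + (0)·(152) + (0)·(-105) + (0)·(52) + (0)·(-140) = 91
  c_4 = (0)·(91) + (1)·(85) + (0)·(-139) + (0)·(147) + (0)·(152) + (0)·(-105) + (0)·(52) + (0)·(-140) = 85
  c_5 = (0)·(91) + (0)·(85) + (0)·(-139) + (0)·(147) + (0)·(152) + (-1)·(-105) + (0)·(52) + (0)·(-140) = 105
  c_6 = (-1)·(91) + (-1)·(85) + (-1)·(-139) + (0)·(147) + (0)·(152) + (0)·(-105) + (0)·(52) + (-1)·(-140) = 103
  c_7 = (3)·(91) + (2)·(85) + (2)·(-139) + (0)·(147) + (0)·(152) + (0)·(-105) + (0)·(52) + (1)·(-140) = 25
  c_8 = (0)·(91) + (0)·(85) + (0)·(-139) + (0)·(147) + (-1)·(152) + (0)·(-105) + (-2)·(52) + (-2)·(-140) = 24
Base-11 expansion of each c_i:
  c_1 = 42 = 9·11^0 + 3·11^1
  c_2 = 4 = 4·11^0
  c_3 = 91 = 3·11^0 + 8·11^1
  c_4 = 85 = 8·11^0 + 7·11^1
  c_5 = 105 = 6·11^0 + 9·11^1
  c_6 = 103 = 4·11^0 + 9·11^1
  c_7 = 25 = 3·11^0 + 2·11^1
  c_8 = 24 = 2·11^0 + 2·11^1
Factor λ_0 = (9, 4, 3, 8, 6, 4, 3, 2)
Factor λ_1 = (3, 0, 8, 7, 9, 9, 2, 2)

((9, 4, 3, 8, 6, 4, 3, 2), (3, 0, 8, 7, 9, 9, 2, 2))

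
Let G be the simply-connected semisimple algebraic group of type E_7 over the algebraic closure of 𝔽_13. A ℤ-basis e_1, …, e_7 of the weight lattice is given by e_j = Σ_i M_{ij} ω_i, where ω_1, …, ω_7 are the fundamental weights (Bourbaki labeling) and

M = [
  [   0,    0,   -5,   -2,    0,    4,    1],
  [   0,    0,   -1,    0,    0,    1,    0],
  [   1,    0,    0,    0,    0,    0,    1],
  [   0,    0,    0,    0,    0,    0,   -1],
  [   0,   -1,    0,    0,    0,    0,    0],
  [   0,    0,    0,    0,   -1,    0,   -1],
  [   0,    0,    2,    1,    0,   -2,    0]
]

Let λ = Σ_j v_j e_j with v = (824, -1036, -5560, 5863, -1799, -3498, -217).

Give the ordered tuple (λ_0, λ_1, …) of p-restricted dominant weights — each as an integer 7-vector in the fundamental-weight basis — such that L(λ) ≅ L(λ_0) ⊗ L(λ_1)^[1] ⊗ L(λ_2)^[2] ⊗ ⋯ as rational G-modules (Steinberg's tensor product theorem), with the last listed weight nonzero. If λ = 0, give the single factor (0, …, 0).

((6, 8, 9, 9, 9, 1, 10), (0, 2, 7, 3, 1, 12, 3), (11, 12, 3, 1, 6, 11, 10))

Compute c_i = Σ_j M_{ij} v_j with v = (824, -1036, -5560, 5863, -1799, -3498, -217):
  c_1 = 0*824 + 0*-1036 + -5*-5560 + -2*5863 + 0*-1799 + 4*-3498 + 1*-217 = 1865
  c_2 = 0*824 + 0*-1036 + -1*-5560 + 0*5863 + 0*-1799 + 1*-3498 + 0*-217 = 2062
  c_3 = 1*824 + 0*-1036 + 0*-5560 + 0*5863 + 0*-1799 + 0*-3498 + 1*-217 = 607
  c_4 = 0*824 + 0*-1036 + 0*-5560 + 0*5863 + 0*-1799 + 0*-3498 + -1*-217 = 217
  c_5 = 0*824 + -1*-1036 + 0*-5560 + 0*5863 + 0*-1799 + 0*-3498 + 0*-217 = 1036
  c_6 = 0*824 + 0*-1036 + 0*-5560 + 0*5863 + -1*-1799 + 0*-3498 + -1*-217 = 2016
  c_7 = 0*824 + 0*-1036 + 2*-5560 + 1*5863 + 0*-1799 + -2*-3498 + 0*-217 = 1739
Expand coordinatewise in base 13:
  c_1 = 1865 = 6·13^0 + 0·13^1 + 11·13^2
  c_2 = 2062 = 8·13^0 + 2·13^1 + 12·13^2
  c_3 = 607 = 9·13^0 + 7·13^1 + 3·13^2
  c_4 = 217 = 9·13^0 + 3·13^1 + 1·13^2
  c_5 = 1036 = 9·13^0 + 1·13^1 + 6·13^2
  c_6 = 2016 = 1·13^0 + 12·13^1 + 11·13^2
  c_7 = 1739 = 10·13^0 + 3·13^1 + 10·13^2
Factor λ_0 = (6, 8, 9, 9, 9, 1, 10)
Factor λ_1 = (0, 2, 7, 3, 1, 12, 3)
Factor λ_2 = (11, 12, 3, 1, 6, 11, 10)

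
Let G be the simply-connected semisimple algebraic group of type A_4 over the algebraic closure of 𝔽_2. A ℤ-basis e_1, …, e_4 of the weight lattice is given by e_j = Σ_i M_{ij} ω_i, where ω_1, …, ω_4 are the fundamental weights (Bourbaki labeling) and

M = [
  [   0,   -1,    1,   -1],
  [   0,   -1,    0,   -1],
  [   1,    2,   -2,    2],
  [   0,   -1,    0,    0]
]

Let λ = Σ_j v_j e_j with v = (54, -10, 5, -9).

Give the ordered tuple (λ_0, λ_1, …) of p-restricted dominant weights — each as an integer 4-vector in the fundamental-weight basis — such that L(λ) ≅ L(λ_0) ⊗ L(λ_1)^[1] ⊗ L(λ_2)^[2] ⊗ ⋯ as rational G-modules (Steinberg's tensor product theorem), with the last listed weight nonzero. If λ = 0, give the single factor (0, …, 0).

((0, 1, 0, 0), (0, 1, 1, 1), (0, 0, 1, 0), (1, 0, 0, 1), (1, 1, 0, 0))

ω-coordinates c = M·v, v = (54, -10, 5, -9):
  c_1 = (0)·(54) + (-1)·(-10) + (1)·(5) + (-1)·(-9) = 24
  c_2 = (0)·(54) + (-1)·(-10) + (0)·(5) + (-1)·(-9) = 19
  c_3 = (1)·(54) + (2)·(-10) + (-2)·(5) + (2)·(-9) = 6
  c_4 = (0)·(54) + (-1)·(-10) + (0)·(5) + (0)·(-9) = 10
Expand coordinatewise in base 2:
  c_1 = 24 = 0·2^0 + 0·2^1 + 0·2^2 + 1·2^3 + 1·2^4
  c_2 = 19 = 1·2^0 + 1·2^1 + 0·2^2 + 0·2^3 + 1·2^4
  c_3 = 6 = 0·2^0 + 1·2^1 + 1·2^2
  c_4 = 10 = 0·2^0 + 1·2^1 + 0·2^2 + 1·2^3
p-restricted factor λ_0 = (0, 1, 0, 0)
p-restricted factor λ_1 = (0, 1, 1, 1)
p-restricted factor λ_2 = (0, 0, 1, 0)
p-restricted factor λ_3 = (1, 0, 0, 1)
p-restricted factor λ_4 = (1, 1, 0, 0)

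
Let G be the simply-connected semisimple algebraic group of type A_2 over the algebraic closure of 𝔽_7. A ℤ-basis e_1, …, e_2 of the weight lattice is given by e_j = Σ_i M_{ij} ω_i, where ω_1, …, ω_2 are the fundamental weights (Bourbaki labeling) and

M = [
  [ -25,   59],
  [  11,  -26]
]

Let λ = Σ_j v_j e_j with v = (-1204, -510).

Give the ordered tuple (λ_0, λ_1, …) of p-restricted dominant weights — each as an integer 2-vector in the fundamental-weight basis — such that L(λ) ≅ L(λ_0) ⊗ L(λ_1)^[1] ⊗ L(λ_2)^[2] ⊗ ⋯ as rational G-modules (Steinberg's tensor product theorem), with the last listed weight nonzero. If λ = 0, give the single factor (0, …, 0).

((3, 2), (1, 2))

Change of basis e → ω: c = M·v where v = (-1204, -510):
  c_1 = (-25)·(-1204) + (59)·(-510) = 10
  c_2 = (11)·(-1204) + (-26)·(-510) = 16
p = 7; digits c_i = Σ_j d_{ij}·7^j, 0 ≤ d_{ij} < 7:
  c_1 = 10 = 3·7^0 + 1·7^1
  c_2 = 16 = 2·7^0 + 2·7^1
λ_0 = (3, 2)
λ_1 = (1, 2)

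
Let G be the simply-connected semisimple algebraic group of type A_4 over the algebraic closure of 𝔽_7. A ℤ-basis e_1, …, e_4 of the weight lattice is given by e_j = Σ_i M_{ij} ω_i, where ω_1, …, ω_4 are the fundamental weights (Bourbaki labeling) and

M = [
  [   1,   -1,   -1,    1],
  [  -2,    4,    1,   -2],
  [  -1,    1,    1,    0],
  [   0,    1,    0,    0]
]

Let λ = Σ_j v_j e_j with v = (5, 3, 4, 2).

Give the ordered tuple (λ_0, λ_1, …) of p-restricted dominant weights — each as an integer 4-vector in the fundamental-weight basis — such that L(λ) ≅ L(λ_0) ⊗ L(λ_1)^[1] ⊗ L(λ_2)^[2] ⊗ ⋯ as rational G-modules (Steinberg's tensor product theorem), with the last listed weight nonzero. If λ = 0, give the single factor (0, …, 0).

Change of basis e → ω: c = M·v where v = (5, 3, 4, 2):
  c_1 = 1*5 + -1*3 + -1*4 + 1*2 = 0
  c_2 = -2*5 + 4*3 + 1*4 + -2*2 = 2
  c_3 = -1*5 + 1*3 + 1*4 + 0*2 = 2
  c_4 = 0*5 + 1*3 + 0*4 + 0*2 = 3
Expand coordinatewise in base 7:
  c_1 = 0
  c_2 = 2 = 2·7^0
  c_3 = 2 = 2·7^0
  c_4 = 3 = 3·7^0
λ_0 = (0, 2, 2, 3)

((0, 2, 2, 3),)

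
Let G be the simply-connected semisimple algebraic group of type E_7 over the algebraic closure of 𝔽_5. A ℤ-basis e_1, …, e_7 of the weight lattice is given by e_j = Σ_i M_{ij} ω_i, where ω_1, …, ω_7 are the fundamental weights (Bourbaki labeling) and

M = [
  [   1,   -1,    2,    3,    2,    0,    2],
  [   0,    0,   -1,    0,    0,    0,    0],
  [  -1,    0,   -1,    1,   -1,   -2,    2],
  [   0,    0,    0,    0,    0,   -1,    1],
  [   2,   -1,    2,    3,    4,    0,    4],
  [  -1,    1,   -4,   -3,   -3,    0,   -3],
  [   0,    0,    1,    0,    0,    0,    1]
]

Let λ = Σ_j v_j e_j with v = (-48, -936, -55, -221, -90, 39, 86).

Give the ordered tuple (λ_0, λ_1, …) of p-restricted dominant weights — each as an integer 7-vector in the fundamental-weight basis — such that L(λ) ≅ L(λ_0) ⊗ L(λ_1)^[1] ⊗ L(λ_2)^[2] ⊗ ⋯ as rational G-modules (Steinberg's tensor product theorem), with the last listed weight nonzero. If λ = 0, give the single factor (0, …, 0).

Compute c_i = Σ_j M_{ij} v_j with v = (-48, -936, -55, -221, -90, 39, 86):
  c_1 = 1*-48 + -1*-936 + 2*-55 + 3*-221 + 2*-90 + 0*39 + 2*86 = 107
  c_2 = 0*-48 + 0*-936 + -1*-55 + 0*-221 + 0*-90 + 0*39 + 0*86 = 55
  c_3 = -1*-48 + 0*-936 + -1*-55 + 1*-221 + -1*-90 + -2*39 + 2*86 = 66
  c_4 = 0*-48 + 0*-936 + 0*-55 + 0*-221 + 0*-90 + -1*39 + 1*86 = 47
  c_5 = 2*-48 + -1*-936 + 2*-55 + 3*-221 + 4*-90 + 0*39 + 4*86 = 51
  c_6 = -1*-48 + 1*-936 + -4*-55 + -3*-221 + -3*-90 + 0*39 + -3*86 = 7
  c_7 = 0*-48 + 0*-936 + 1*-55 + 0*-221 + 0*-90 + 0*39 + 1*86 = 31
p = 5; digits c_i = Σ_j d_{ij}·5^j, 0 ≤ d_{ij} < 5:
  c_1 = 107 = 2·5^0 + 1·5^1 + 4·5^2
  c_2 = 55 = 0·5^0 + 1·5^1 + 2·5^2
  c_3 = 66 = 1·5^0 + 3·5^1 + 2·5^2
  c_4 = 47 = 2·5^0 + 4·5^1 + 1·5^2
  c_5 = 51 = 1·5^0 + 0·5^1 + 2·5^2
  c_6 = 7 = 2·5^0 + 1·5^1
  c_7 = 31 = 1·5^0 + 1·5^1 + 1·5^2
λ_0 = (2, 0, 1, 2, 1, 2, 1)
λ_1 = (1, 1, 3, 4, 0, 1, 1)
λ_2 = (4, 2, 2, 1, 2, 0, 1)

((2, 0, 1, 2, 1, 2, 1), (1, 1, 3, 4, 0, 1, 1), (4, 2, 2, 1, 2, 0, 1))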